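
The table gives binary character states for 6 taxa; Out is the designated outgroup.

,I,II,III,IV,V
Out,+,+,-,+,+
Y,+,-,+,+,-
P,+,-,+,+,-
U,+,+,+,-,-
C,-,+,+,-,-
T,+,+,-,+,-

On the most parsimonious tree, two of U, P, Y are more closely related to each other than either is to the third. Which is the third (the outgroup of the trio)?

Character polarity is set by the outgroup: the derived state is whichever differs from the outgroup's state, so for I, II, IV, V the derived state is '-', and for the remaining characters it is '+'.
I (derived state '-') is unique to C (autapomorphy; uninformative for grouping).
II: derived state '-' in P and Y only — synapomorphy for {P, Y}.
Only C, P, U, and Y show the derived state '+' for III, supporting them as a clade.
IV (derived state '-') is shared by C and U — a synapomorphy uniting that clade.
All ingroup taxa share the derived state '-' for V; it defines the ingroup but does not resolve relationships within it.
Most parsimonious ingroup topology: (((Y,P),(U,C)),T).
P and Y share a more recent common ancestor with each other than either does with U, so U is the least closely related of the three.

U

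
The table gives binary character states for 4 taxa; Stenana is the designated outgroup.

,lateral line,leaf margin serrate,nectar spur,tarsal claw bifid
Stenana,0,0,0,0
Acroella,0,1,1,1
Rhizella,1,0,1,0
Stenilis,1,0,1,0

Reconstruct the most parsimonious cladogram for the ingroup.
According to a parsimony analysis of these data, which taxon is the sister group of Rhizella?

Stenilis

The outgroup has state '0' for every character, so '1' is the derived state throughout.
Only Rhizella and Stenilis show the derived state '1' for lateral line, supporting them as a clade.
leaf margin serrate: derived state '1' in Acroella only — an autapomorphy, so it tells us nothing about relationships among taxa.
All ingroup taxa share the derived state '1' for nectar spur; it defines the ingroup but does not resolve relationships within it.
tarsal claw bifid: derived state '1' in Acroella only — an autapomorphy, so it tells us nothing about relationships among taxa.
Most parsimonious ingroup topology: (Acroella,(Rhizella,Stenilis)).
Rhizella and Stenilis form a cherry on this tree, so they are sister taxa.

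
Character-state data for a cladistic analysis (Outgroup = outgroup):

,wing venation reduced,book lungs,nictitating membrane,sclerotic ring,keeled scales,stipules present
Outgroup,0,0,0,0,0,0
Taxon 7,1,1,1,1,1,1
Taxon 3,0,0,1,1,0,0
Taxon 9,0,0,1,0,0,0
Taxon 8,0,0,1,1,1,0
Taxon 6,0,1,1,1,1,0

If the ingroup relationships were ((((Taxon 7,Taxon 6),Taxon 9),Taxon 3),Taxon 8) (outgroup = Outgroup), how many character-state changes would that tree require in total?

8

Map each character onto ((((Taxon 7,Taxon 6),Taxon 9),Taxon 3),Taxon 8) (rooted by Outgroup) and count the minimum state changes it requires (Fitch parsimony):
wing venation reduced: 1; book lungs: 1; nictitating membrane: 1; sclerotic ring: 2; keeled scales: 2; stipules present: 1.
Total tree length = 8.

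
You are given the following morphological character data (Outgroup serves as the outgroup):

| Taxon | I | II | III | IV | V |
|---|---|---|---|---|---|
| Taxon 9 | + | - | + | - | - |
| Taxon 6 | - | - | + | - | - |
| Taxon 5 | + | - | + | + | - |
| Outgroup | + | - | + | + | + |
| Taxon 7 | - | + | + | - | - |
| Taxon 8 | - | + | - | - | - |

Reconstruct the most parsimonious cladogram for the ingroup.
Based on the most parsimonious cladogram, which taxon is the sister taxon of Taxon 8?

Character polarity is set by the outgroup: the derived state is whichever differs from the outgroup's state, so for I, III, IV, V the derived state is '-', and for the remaining characters it is '+'.
I: derived state '-' in Taxon 6, Taxon 7, and Taxon 8 only — synapomorphy for {Taxon 6, Taxon 7, Taxon 8}.
II: derived state '+' in Taxon 7 and Taxon 8 only — synapomorphy for {Taxon 7, Taxon 8}.
III (derived state '-') is unique to Taxon 8 (autapomorphy; uninformative for grouping).
IV (derived state '-') is shared by Taxon 6, Taxon 7, Taxon 8, and Taxon 9 — a synapomorphy uniting that clade.
All ingroup taxa share the derived state '-' for V; it defines the ingroup but does not resolve relationships within it.
Most parsimonious ingroup topology: (((Taxon 6,(Taxon 8,Taxon 7)),Taxon 9),Taxon 5).
Taxon 8 and Taxon 7 form a cherry on this tree, so they are sister taxa.

Taxon 7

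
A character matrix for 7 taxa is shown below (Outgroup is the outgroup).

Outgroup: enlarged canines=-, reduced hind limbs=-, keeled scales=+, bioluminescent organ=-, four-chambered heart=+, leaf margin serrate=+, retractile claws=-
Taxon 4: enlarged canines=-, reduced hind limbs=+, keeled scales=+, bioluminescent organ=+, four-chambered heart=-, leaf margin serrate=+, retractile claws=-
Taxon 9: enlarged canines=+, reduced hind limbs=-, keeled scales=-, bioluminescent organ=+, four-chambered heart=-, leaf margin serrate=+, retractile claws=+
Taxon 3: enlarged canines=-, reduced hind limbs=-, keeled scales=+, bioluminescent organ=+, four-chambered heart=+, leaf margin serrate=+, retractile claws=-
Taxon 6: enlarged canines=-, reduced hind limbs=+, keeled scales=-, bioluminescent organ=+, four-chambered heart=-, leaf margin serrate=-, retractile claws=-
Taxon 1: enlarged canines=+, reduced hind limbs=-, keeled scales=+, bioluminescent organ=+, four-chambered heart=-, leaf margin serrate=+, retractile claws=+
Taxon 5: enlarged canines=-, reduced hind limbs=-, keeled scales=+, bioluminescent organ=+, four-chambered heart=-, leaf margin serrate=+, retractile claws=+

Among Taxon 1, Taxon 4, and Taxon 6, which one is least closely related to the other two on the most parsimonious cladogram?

Character polarity is set by the outgroup: the derived state is whichever differs from the outgroup's state, so for keeled scales, four-chambered heart, leaf margin serrate the derived state is '-', and for the remaining characters it is '+'.
enlarged canines (derived state '+') is shared by Taxon 1 and Taxon 9 — a synapomorphy uniting that clade.
Only Taxon 4 and Taxon 6 show the derived state '+' for reduced hind limbs, supporting them as a clade.
keeled scales groups Taxon 6 and Taxon 9, which is incompatible with the clades supported by the remaining characters; treating it as convergent (homoplasy) costs fewer steps than any alternative tree.
All ingroup taxa share the derived state '+' for bioluminescent organ; it defines the ingroup but does not resolve relationships within it.
four-chambered heart: derived state '-' in Taxon 1, Taxon 4, Taxon 5, Taxon 6, and Taxon 9 only — synapomorphy for {Taxon 1, Taxon 4, Taxon 5, Taxon 6, Taxon 9}.
leaf margin serrate: derived state '-' in Taxon 6 only — an autapomorphy, so it tells us nothing about relationships among taxa.
retractile claws: derived state '+' in Taxon 1, Taxon 5, and Taxon 9 only — synapomorphy for {Taxon 1, Taxon 5, Taxon 9}.
Most parsimonious ingroup topology: ((((Taxon 1,Taxon 9),Taxon 5),(Taxon 4,Taxon 6)),Taxon 3).
Taxon 6 and Taxon 4 share a more recent common ancestor with each other than either does with Taxon 1, so Taxon 1 is the least closely related of the three.

Taxon 1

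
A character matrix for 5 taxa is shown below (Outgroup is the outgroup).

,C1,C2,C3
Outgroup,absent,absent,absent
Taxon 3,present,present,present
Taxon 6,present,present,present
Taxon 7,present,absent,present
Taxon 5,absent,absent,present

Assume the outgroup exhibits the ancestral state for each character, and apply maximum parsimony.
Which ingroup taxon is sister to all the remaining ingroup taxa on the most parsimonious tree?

The outgroup has state 'absent' for every character, so 'present' is the derived state throughout.
C1 (derived state 'present') is shared by Taxon 3, Taxon 6, and Taxon 7 — a synapomorphy uniting that clade.
C2: derived state 'present' in Taxon 3 and Taxon 6 only — synapomorphy for {Taxon 3, Taxon 6}.
All ingroup taxa share the derived state 'present' for C3; it defines the ingroup but does not resolve relationships within it.
Most parsimonious ingroup topology: (((Taxon 3,Taxon 6),Taxon 7),Taxon 5).
Taxon 5 is sister to the clade containing all other ingroup taxa, so it is the earliest-diverging (most basal) ingroup lineage.

Taxon 5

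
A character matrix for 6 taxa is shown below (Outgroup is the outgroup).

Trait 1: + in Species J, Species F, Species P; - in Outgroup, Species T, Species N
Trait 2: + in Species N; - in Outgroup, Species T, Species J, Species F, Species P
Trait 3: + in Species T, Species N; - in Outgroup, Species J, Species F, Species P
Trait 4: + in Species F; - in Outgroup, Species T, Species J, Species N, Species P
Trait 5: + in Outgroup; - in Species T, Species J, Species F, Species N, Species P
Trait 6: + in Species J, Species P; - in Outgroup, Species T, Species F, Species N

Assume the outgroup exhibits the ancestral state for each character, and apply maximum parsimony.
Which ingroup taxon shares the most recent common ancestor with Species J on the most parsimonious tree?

Character polarity is set by the outgroup: the derived state is whichever differs from the outgroup's state, so for Trait 5 the derived state is '-', and for the remaining characters it is '+'.
Trait 1: derived state '+' in Species F, Species J, and Species P only — synapomorphy for {Species F, Species J, Species P}.
Trait 2 (derived state '+') is unique to Species N (autapomorphy; uninformative for grouping).
Trait 3 (derived state '+') is shared by Species N and Species T — a synapomorphy uniting that clade.
Trait 4 (derived state '+') is unique to Species F (autapomorphy; uninformative for grouping).
All ingroup taxa share the derived state '-' for Trait 5; it defines the ingroup but does not resolve relationships within it.
Only Species J and Species P show the derived state '+' for Trait 6, supporting them as a clade.
Most parsimonious ingroup topology: ((Species T,Species N),((Species J,Species P),Species F)).
Species J and Species P form a cherry on this tree, so they are sister taxa.

Species P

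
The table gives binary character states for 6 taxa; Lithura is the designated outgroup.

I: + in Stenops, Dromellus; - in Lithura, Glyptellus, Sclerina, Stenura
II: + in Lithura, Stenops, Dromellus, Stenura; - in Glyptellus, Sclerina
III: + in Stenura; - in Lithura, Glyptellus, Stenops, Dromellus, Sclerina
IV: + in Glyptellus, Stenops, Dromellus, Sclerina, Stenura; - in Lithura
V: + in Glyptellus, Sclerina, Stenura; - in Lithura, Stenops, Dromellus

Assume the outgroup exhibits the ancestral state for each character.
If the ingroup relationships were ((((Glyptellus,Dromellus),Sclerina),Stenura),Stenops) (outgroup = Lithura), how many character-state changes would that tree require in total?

Map each character onto ((((Glyptellus,Dromellus),Sclerina),Stenura),Stenops) (rooted by Lithura) and count the minimum state changes it requires (Fitch parsimony):
I: 2; II: 2; III: 1; IV: 1; V: 2.
Total tree length = 8.

8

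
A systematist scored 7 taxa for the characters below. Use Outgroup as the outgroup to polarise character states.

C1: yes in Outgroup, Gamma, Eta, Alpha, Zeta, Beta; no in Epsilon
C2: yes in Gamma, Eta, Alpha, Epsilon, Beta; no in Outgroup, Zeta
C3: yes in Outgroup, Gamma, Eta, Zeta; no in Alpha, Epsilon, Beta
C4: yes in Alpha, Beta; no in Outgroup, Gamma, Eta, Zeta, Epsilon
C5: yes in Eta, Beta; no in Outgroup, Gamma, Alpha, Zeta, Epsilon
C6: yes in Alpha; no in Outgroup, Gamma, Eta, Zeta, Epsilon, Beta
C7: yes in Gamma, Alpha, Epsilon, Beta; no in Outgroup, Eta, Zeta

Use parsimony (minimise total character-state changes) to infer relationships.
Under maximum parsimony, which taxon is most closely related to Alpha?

Character polarity is set by the outgroup: the derived state is whichever differs from the outgroup's state, so for C1, C3 the derived state is 'no', and for the remaining characters it is 'yes'.
C1: derived state 'no' in Epsilon only — an autapomorphy, so it tells us nothing about relationships among taxa.
C2 (derived state 'yes') is shared by Alpha, Beta, Epsilon, Eta, and Gamma — a synapomorphy uniting that clade.
C3 (derived state 'no') is shared by Alpha, Beta, and Epsilon — a synapomorphy uniting that clade.
C4: derived state 'yes' in Alpha and Beta only — synapomorphy for {Alpha, Beta}.
C5 (state 'yes') occurs in Beta and Eta but conflicts with the nesting implied by the other characters — most parsimoniously interpreted as homoplasy.
C6: derived state 'yes' in Alpha only — an autapomorphy, so it tells us nothing about relationships among taxa.
Only Alpha, Beta, Epsilon, and Gamma show the derived state 'yes' for C7, supporting them as a clade.
Most parsimonious ingroup topology: (((Gamma,((Alpha,Beta),Epsilon)),Eta),Zeta).
Alpha and Beta form a cherry on this tree, so they are sister taxa.

Beta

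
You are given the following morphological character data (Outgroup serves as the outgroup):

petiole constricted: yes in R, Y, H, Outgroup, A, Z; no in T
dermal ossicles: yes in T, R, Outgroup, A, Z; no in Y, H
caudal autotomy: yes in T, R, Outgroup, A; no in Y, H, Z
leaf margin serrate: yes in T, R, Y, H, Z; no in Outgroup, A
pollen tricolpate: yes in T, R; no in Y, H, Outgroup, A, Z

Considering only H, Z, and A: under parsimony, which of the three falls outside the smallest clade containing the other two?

Character polarity is set by the outgroup: the derived state is whichever differs from the outgroup's state, so for petiole constricted, dermal ossicles, caudal autotomy the derived state is 'no', and for the remaining characters it is 'yes'.
petiole constricted: derived state 'no' in T only — an autapomorphy, so it tells us nothing about relationships among taxa.
dermal ossicles (derived state 'no') is shared by H and Y — a synapomorphy uniting that clade.
caudal autotomy: derived state 'no' in H, Y, and Z only — synapomorphy for {H, Y, Z}.
leaf margin serrate: derived state 'yes' in H, R, T, Y, and Z only — synapomorphy for {H, R, T, Y, Z}.
pollen tricolpate: derived state 'yes' in R and T only — synapomorphy for {R, T}.
Most parsimonious ingroup topology: (((T,R),((Y,H),Z)),A).
Z and H share a more recent common ancestor with each other than either does with A, so A is the least closely related of the three.

A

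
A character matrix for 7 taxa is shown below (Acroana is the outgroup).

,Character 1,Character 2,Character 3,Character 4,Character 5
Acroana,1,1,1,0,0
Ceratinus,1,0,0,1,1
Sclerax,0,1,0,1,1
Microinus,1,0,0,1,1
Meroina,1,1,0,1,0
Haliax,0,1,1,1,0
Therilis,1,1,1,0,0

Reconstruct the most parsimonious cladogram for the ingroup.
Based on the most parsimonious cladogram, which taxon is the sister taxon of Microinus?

Ceratinus

Character polarity is set by the outgroup: the derived state is whichever differs from the outgroup's state, so for Character 1, Character 2, Character 3 the derived state is '0', and for the remaining characters it is '1'.
Character 1 groups Haliax and Sclerax, which is incompatible with the clades supported by the remaining characters; treating it as convergent (homoplasy) costs fewer steps than any alternative tree.
Only Ceratinus and Microinus show the derived state '0' for Character 2, supporting them as a clade.
Character 3 (derived state '0') is shared by Ceratinus, Meroina, Microinus, and Sclerax — a synapomorphy uniting that clade.
Only Ceratinus, Haliax, Meroina, Microinus, and Sclerax show the derived state '1' for Character 4, supporting them as a clade.
Character 5: derived state '1' in Ceratinus, Microinus, and Sclerax only — synapomorphy for {Ceratinus, Microinus, Sclerax}.
Most parsimonious ingroup topology: (((((Ceratinus,Microinus),Sclerax),Meroina),Haliax),Therilis).
Microinus and Ceratinus form a cherry on this tree, so they are sister taxa.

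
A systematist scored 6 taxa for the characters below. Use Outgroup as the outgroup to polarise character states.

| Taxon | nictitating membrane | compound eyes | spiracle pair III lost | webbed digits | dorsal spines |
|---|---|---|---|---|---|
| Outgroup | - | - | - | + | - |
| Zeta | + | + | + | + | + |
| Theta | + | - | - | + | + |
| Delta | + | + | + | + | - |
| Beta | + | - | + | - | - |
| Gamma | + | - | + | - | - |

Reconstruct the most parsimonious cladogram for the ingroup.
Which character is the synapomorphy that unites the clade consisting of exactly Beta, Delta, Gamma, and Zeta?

spiracle pair III lost

Character polarity is set by the outgroup: the derived state is whichever differs from the outgroup's state, so for webbed digits the derived state is '-', and for the remaining characters it is '+'.
All ingroup taxa share the derived state '+' for nictitating membrane; it defines the ingroup but does not resolve relationships within it.
Only Delta and Zeta show the derived state '+' for compound eyes, supporting them as a clade.
spiracle pair III lost (derived state '+') is shared by Beta, Delta, Gamma, and Zeta — a synapomorphy uniting that clade.
webbed digits: derived state '-' in Beta and Gamma only — synapomorphy for {Beta, Gamma}.
dorsal spines (state '+') occurs in Theta and Zeta but conflicts with the nesting implied by the other characters — most parsimoniously interpreted as homoplasy.
Most parsimonious ingroup topology: (((Zeta,Delta),(Beta,Gamma)),Theta).
The clade {Beta, Delta, Gamma, Zeta} is supported by spiracle pair III lost: its derived state '+' occurs in exactly those taxa and in no other taxon (including the outgroup).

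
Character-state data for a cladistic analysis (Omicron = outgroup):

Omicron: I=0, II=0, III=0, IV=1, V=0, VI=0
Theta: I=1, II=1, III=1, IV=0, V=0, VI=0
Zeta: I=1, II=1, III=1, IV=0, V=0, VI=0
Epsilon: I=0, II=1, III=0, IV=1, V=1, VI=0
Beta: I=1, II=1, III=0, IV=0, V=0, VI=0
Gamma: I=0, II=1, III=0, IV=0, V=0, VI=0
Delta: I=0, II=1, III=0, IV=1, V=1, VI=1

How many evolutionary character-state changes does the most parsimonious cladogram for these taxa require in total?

6

Character polarity is set by the outgroup: the derived state is whichever differs from the outgroup's state, so for IV the derived state is '0', and for the remaining characters it is '1'.
I: derived state '1' in Beta, Theta, and Zeta only — synapomorphy for {Beta, Theta, Zeta}.
All ingroup taxa share the derived state '1' for II; it defines the ingroup but does not resolve relationships within it.
III (derived state '1') is shared by Theta and Zeta — a synapomorphy uniting that clade.
Only Beta, Gamma, Theta, and Zeta show the derived state '0' for IV, supporting them as a clade.
Only Delta and Epsilon show the derived state '1' for V, supporting them as a clade.
VI: derived state '1' in Delta only — an autapomorphy, so it tells us nothing about relationships among taxa.
Most parsimonious ingroup topology: ((((Theta,Zeta),Beta),Gamma),(Epsilon,Delta)).
Changes per character on this tree: I: 1; II: 1; III: 1; IV: 1; V: 1; VI: 1.
Total = 6.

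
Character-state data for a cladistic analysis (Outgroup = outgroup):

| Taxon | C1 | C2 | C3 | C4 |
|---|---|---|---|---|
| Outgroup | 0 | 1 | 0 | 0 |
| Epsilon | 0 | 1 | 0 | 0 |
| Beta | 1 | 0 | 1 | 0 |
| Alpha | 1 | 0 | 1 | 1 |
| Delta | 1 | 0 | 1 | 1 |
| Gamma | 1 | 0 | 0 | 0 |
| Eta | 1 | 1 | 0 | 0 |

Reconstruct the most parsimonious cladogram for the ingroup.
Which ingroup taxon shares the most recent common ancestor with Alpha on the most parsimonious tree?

Character polarity is set by the outgroup: the derived state is whichever differs from the outgroup's state, so for C2 the derived state is '0', and for the remaining characters it is '1'.
C1: derived state '1' in Alpha, Beta, Delta, Eta, and Gamma only — synapomorphy for {Alpha, Beta, Delta, Eta, Gamma}.
Only Alpha, Beta, Delta, and Gamma show the derived state '0' for C2, supporting them as a clade.
C3 (derived state '1') is shared by Alpha, Beta, and Delta — a synapomorphy uniting that clade.
C4: derived state '1' in Alpha and Delta only — synapomorphy for {Alpha, Delta}.
Most parsimonious ingroup topology: (Epsilon,(((Beta,(Alpha,Delta)),Gamma),Eta)).
Alpha and Delta form a cherry on this tree, so they are sister taxa.

Delta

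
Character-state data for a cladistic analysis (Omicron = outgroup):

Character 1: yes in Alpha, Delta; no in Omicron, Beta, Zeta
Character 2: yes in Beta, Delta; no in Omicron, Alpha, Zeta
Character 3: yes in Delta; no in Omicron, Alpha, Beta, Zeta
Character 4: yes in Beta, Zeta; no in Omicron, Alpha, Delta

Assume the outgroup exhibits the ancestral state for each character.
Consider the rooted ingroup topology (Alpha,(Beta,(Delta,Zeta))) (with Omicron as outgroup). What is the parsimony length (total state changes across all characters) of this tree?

7

Map each character onto (Alpha,(Beta,(Delta,Zeta))) (rooted by Omicron) and count the minimum state changes it requires (Fitch parsimony):
Character 1: 2; Character 2: 2; Character 3: 1; Character 4: 2.
Total tree length = 7.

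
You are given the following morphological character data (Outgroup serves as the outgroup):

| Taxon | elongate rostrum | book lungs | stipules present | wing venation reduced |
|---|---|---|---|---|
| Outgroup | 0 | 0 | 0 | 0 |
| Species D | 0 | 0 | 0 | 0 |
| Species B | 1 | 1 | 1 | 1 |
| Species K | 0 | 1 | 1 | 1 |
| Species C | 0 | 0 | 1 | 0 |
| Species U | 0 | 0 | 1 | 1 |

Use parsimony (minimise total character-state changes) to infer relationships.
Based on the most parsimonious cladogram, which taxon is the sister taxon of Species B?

The outgroup has state '0' for every character, so '1' is the derived state throughout.
elongate rostrum: derived state '1' in Species B only — an autapomorphy, so it tells us nothing about relationships among taxa.
book lungs: derived state '1' in Species B and Species K only — synapomorphy for {Species B, Species K}.
stipules present (derived state '1') is shared by Species B, Species C, Species K, and Species U — a synapomorphy uniting that clade.
Only Species B, Species K, and Species U show the derived state '1' for wing venation reduced, supporting them as a clade.
Most parsimonious ingroup topology: (Species D,(((Species B,Species K),Species U),Species C)).
Species B and Species K form a cherry on this tree, so they are sister taxa.

Species K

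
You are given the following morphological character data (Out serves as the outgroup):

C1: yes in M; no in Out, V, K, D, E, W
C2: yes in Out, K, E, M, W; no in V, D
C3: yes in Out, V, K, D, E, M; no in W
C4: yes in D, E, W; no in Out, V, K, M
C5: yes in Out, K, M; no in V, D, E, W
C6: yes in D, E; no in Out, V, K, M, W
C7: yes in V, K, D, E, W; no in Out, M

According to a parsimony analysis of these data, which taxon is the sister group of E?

D

Character polarity is set by the outgroup: the derived state is whichever differs from the outgroup's state, so for C2, C3, C5 the derived state is 'no', and for the remaining characters it is 'yes'.
C1: derived state 'yes' in M only — an autapomorphy, so it tells us nothing about relationships among taxa.
C2 groups D and V, which is incompatible with the clades supported by the remaining characters; treating it as convergent (homoplasy) costs fewer steps than any alternative tree.
C3 (derived state 'no') is unique to W (autapomorphy; uninformative for grouping).
C4: derived state 'yes' in D, E, and W only — synapomorphy for {D, E, W}.
C5 (derived state 'no') is shared by D, E, V, and W — a synapomorphy uniting that clade.
C6: derived state 'yes' in D and E only — synapomorphy for {D, E}.
Only D, E, K, V, and W show the derived state 'yes' for C7, supporting them as a clade.
Most parsimonious ingroup topology: (((V,((D,E),W)),K),M).
E and D form a cherry on this tree, so they are sister taxa.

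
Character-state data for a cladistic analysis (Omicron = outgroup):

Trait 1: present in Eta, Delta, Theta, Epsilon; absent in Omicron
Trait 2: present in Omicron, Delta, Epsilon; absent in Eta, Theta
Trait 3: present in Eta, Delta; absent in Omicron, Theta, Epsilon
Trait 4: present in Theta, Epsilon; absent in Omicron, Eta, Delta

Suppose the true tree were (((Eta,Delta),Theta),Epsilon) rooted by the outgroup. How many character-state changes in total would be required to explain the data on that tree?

Map each character onto (((Eta,Delta),Theta),Epsilon) (rooted by Omicron) and count the minimum state changes it requires (Fitch parsimony):
Trait 1: 1; Trait 2: 2; Trait 3: 1; Trait 4: 2.
Total tree length = 6.

6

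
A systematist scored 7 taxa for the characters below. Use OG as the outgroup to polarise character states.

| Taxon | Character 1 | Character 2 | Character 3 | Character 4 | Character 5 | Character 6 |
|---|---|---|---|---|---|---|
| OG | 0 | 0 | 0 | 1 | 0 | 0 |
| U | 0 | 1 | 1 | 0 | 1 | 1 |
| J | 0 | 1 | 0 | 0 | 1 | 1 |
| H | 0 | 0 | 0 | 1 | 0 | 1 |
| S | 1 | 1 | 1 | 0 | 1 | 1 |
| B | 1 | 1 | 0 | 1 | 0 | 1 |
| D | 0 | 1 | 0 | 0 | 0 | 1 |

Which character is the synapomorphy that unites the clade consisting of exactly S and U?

Character 3

Character polarity is set by the outgroup: the derived state is whichever differs from the outgroup's state, so for Character 4 the derived state is '0', and for the remaining characters it is '1'.
Character 1 groups B and S, which is incompatible with the clades supported by the remaining characters; treating it as convergent (homoplasy) costs fewer steps than any alternative tree.
Character 2: derived state '1' in B, D, J, S, and U only — synapomorphy for {B, D, J, S, U}.
Character 3 (derived state '1') is shared by S and U — a synapomorphy uniting that clade.
Character 4: derived state '0' in D, J, S, and U only — synapomorphy for {D, J, S, U}.
Only J, S, and U show the derived state '1' for Character 5, supporting them as a clade.
All ingroup taxa share the derived state '1' for Character 6; it defines the ingroup but does not resolve relationships within it.
Most parsimonious ingroup topology: (((((U,S),J),D),B),H).
The clade {S, U} is supported by Character 3: its derived state '1' occurs in exactly those taxa and in no other taxon (including the outgroup).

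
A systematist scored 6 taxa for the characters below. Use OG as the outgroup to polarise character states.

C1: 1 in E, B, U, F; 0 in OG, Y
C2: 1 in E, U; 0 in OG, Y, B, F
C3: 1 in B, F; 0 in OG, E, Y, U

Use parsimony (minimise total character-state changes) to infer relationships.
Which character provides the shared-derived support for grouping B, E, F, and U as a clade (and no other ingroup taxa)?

C1

The outgroup has state '0' for every character, so '1' is the derived state throughout.
C1 (derived state '1') is shared by B, E, F, and U — a synapomorphy uniting that clade.
Only E and U show the derived state '1' for C2, supporting them as a clade.
C3: derived state '1' in B and F only — synapomorphy for {B, F}.
Most parsimonious ingroup topology: (((E,U),(B,F)),Y).
The clade {B, E, F, U} is supported by C1: its derived state '1' occurs in exactly those taxa and in no other taxon (including the outgroup).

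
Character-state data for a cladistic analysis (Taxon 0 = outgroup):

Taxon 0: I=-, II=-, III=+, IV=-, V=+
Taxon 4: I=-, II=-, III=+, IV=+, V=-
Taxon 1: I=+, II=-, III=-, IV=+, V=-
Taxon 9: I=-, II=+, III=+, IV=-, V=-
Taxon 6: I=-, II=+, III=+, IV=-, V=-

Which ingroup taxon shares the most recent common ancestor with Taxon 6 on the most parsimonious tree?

Character polarity is set by the outgroup: the derived state is whichever differs from the outgroup's state, so for III, V the derived state is '-', and for the remaining characters it is '+'.
I: derived state '+' in Taxon 1 only — an autapomorphy, so it tells us nothing about relationships among taxa.
II (derived state '+') is shared by Taxon 6 and Taxon 9 — a synapomorphy uniting that clade.
III (derived state '-') is unique to Taxon 1 (autapomorphy; uninformative for grouping).
IV: derived state '+' in Taxon 1 and Taxon 4 only — synapomorphy for {Taxon 1, Taxon 4}.
V (derived state '-') is shared by all ingroup taxa — unites the whole ingroup.
Most parsimonious ingroup topology: ((Taxon 4,Taxon 1),(Taxon 9,Taxon 6)).
Taxon 6 and Taxon 9 form a cherry on this tree, so they are sister taxa.

Taxon 9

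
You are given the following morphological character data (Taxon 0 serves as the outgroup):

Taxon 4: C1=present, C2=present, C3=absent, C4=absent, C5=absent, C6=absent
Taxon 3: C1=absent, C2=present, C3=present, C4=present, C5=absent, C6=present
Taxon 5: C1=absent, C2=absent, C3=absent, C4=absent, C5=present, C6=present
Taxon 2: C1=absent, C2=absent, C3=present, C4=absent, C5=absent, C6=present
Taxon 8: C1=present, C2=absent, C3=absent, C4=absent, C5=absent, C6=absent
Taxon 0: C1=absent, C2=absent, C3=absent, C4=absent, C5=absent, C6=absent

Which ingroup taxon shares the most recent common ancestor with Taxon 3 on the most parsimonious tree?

The outgroup has state 'absent' for every character, so 'present' is the derived state throughout.
C1: derived state 'present' in Taxon 4 and Taxon 8 only — synapomorphy for {Taxon 4, Taxon 8}.
C2 (state 'present') occurs in Taxon 3 and Taxon 4 but conflicts with the nesting implied by the other characters — most parsimoniously interpreted as homoplasy.
C3 (derived state 'present') is shared by Taxon 2 and Taxon 3 — a synapomorphy uniting that clade.
C4: derived state 'present' in Taxon 3 only — an autapomorphy, so it tells us nothing about relationships among taxa.
C5: derived state 'present' in Taxon 5 only — an autapomorphy, so it tells us nothing about relationships among taxa.
Only Taxon 2, Taxon 3, and Taxon 5 show the derived state 'present' for C6, supporting them as a clade.
Most parsimonious ingroup topology: ((Taxon 4,Taxon 8),((Taxon 3,Taxon 2),Taxon 5)).
Taxon 3 and Taxon 2 form a cherry on this tree, so they are sister taxa.

Taxon 2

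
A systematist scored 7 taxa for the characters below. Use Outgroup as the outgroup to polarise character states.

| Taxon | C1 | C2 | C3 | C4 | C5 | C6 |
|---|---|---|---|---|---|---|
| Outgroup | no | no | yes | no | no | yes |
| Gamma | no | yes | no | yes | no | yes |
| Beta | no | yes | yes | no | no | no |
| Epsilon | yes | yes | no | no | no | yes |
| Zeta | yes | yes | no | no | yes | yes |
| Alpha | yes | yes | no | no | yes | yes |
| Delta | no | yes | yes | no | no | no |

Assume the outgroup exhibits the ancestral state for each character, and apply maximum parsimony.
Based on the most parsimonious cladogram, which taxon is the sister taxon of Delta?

Character polarity is set by the outgroup: the derived state is whichever differs from the outgroup's state, so for C3, C6 the derived state is 'no', and for the remaining characters it is 'yes'.
Only Alpha, Epsilon, and Zeta show the derived state 'yes' for C1, supporting them as a clade.
All ingroup taxa share the derived state 'yes' for C2; it defines the ingroup but does not resolve relationships within it.
C3 (derived state 'no') is shared by Alpha, Epsilon, Gamma, and Zeta — a synapomorphy uniting that clade.
C4: derived state 'yes' in Gamma only — an autapomorphy, so it tells us nothing about relationships among taxa.
C5: derived state 'yes' in Alpha and Zeta only — synapomorphy for {Alpha, Zeta}.
Only Beta and Delta show the derived state 'no' for C6, supporting them as a clade.
Most parsimonious ingroup topology: ((Gamma,(Epsilon,(Zeta,Alpha))),(Beta,Delta)).
Delta and Beta form a cherry on this tree, so they are sister taxa.

Beta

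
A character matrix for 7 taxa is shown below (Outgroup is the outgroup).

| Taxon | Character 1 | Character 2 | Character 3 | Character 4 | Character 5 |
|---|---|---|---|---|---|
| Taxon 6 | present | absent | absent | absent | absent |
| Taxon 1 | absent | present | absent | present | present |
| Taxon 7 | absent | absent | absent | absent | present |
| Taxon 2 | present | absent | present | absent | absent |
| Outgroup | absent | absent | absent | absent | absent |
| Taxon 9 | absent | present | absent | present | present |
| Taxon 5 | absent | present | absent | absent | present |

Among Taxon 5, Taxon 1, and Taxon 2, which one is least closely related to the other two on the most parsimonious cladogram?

Taxon 2

The outgroup has state 'absent' for every character, so 'present' is the derived state throughout.
Character 1: derived state 'present' in Taxon 2 and Taxon 6 only — synapomorphy for {Taxon 2, Taxon 6}.
Character 2: derived state 'present' in Taxon 1, Taxon 5, and Taxon 9 only — synapomorphy for {Taxon 1, Taxon 5, Taxon 9}.
Character 3 (derived state 'present') is unique to Taxon 2 (autapomorphy; uninformative for grouping).
Character 4: derived state 'present' in Taxon 1 and Taxon 9 only — synapomorphy for {Taxon 1, Taxon 9}.
Character 5 (derived state 'present') is shared by Taxon 1, Taxon 5, Taxon 7, and Taxon 9 — a synapomorphy uniting that clade.
Most parsimonious ingroup topology: ((Taxon 7,((Taxon 9,Taxon 1),Taxon 5)),(Taxon 6,Taxon 2)).
Taxon 5 and Taxon 1 share a more recent common ancestor with each other than either does with Taxon 2, so Taxon 2 is the least closely related of the three.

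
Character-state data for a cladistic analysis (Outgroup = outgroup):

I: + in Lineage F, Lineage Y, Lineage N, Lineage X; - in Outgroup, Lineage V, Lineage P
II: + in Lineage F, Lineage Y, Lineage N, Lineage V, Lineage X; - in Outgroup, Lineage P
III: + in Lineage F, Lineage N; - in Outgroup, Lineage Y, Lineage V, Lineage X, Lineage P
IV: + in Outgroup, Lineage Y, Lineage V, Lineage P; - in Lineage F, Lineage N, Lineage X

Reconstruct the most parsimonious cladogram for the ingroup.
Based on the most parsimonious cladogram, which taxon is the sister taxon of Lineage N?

Lineage F

Character polarity is set by the outgroup: the derived state is whichever differs from the outgroup's state, so for IV the derived state is '-', and for the remaining characters it is '+'.
I (derived state '+') is shared by Lineage F, Lineage N, Lineage X, and Lineage Y — a synapomorphy uniting that clade.
II (derived state '+') is shared by Lineage F, Lineage N, Lineage V, Lineage X, and Lineage Y — a synapomorphy uniting that clade.
III: derived state '+' in Lineage F and Lineage N only — synapomorphy for {Lineage F, Lineage N}.
IV: derived state '-' in Lineage F, Lineage N, and Lineage X only — synapomorphy for {Lineage F, Lineage N, Lineage X}.
Most parsimonious ingroup topology: (((((Lineage F,Lineage N),Lineage X),Lineage Y),Lineage V),Lineage P).
Lineage N and Lineage F form a cherry on this tree, so they are sister taxa.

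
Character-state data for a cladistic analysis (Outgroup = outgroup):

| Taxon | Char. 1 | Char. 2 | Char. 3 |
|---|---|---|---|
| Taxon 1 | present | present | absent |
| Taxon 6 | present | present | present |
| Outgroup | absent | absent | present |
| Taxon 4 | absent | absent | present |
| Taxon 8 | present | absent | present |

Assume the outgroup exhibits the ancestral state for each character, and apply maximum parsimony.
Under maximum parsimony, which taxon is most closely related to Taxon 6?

Character polarity is set by the outgroup: the derived state is whichever differs from the outgroup's state, so for Char. 3 the derived state is 'absent', and for the remaining characters it is 'present'.
Char. 1 (derived state 'present') is shared by Taxon 1, Taxon 6, and Taxon 8 — a synapomorphy uniting that clade.
Char. 2: derived state 'present' in Taxon 1 and Taxon 6 only — synapomorphy for {Taxon 1, Taxon 6}.
Char. 3: derived state 'absent' in Taxon 1 only — an autapomorphy, so it tells us nothing about relationships among taxa.
Most parsimonious ingroup topology: (((Taxon 1,Taxon 6),Taxon 8),Taxon 4).
Taxon 6 and Taxon 1 form a cherry on this tree, so they are sister taxa.

Taxon 1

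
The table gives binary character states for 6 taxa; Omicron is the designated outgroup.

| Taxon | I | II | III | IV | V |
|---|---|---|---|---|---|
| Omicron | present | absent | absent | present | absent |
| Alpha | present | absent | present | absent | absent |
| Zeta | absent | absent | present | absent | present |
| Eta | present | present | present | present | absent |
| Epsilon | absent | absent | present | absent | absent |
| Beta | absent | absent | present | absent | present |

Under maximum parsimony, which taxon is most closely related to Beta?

Zeta

Character polarity is set by the outgroup: the derived state is whichever differs from the outgroup's state, so for I, IV the derived state is 'absent', and for the remaining characters it is 'present'.
I (derived state 'absent') is shared by Beta, Epsilon, and Zeta — a synapomorphy uniting that clade.
II (derived state 'present') is unique to Eta (autapomorphy; uninformative for grouping).
III (derived state 'present') is shared by all ingroup taxa — unites the whole ingroup.
IV: derived state 'absent' in Alpha, Beta, Epsilon, and Zeta only — synapomorphy for {Alpha, Beta, Epsilon, Zeta}.
V: derived state 'present' in Beta and Zeta only — synapomorphy for {Beta, Zeta}.
Most parsimonious ingroup topology: ((Alpha,((Zeta,Beta),Epsilon)),Eta).
Beta and Zeta form a cherry on this tree, so they are sister taxa.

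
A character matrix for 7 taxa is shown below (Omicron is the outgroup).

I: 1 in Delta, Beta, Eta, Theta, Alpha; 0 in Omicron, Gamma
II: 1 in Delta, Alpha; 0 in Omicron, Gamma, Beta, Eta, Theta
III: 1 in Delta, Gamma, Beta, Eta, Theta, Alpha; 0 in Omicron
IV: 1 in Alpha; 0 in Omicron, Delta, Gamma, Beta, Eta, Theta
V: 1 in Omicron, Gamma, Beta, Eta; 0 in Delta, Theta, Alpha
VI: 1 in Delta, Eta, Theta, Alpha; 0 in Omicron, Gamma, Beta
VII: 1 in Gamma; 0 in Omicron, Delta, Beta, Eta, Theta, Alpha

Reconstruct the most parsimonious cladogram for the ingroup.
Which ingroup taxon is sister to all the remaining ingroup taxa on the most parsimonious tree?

Gamma

Character polarity is set by the outgroup: the derived state is whichever differs from the outgroup's state, so for V the derived state is '0', and for the remaining characters it is '1'.
Only Alpha, Beta, Delta, Eta, and Theta show the derived state '1' for I, supporting them as a clade.
II: derived state '1' in Alpha and Delta only — synapomorphy for {Alpha, Delta}.
III (derived state '1') is shared by all ingroup taxa — unites the whole ingroup.
IV: derived state '1' in Alpha only — an autapomorphy, so it tells us nothing about relationships among taxa.
Only Alpha, Delta, and Theta show the derived state '0' for V, supporting them as a clade.
VI (derived state '1') is shared by Alpha, Delta, Eta, and Theta — a synapomorphy uniting that clade.
VII: derived state '1' in Gamma only — an autapomorphy, so it tells us nothing about relationships among taxa.
Most parsimonious ingroup topology: (((((Delta,Alpha),Theta),Eta),Beta),Gamma).
Gamma is sister to the clade containing all other ingroup taxa, so it is the earliest-diverging (most basal) ingroup lineage.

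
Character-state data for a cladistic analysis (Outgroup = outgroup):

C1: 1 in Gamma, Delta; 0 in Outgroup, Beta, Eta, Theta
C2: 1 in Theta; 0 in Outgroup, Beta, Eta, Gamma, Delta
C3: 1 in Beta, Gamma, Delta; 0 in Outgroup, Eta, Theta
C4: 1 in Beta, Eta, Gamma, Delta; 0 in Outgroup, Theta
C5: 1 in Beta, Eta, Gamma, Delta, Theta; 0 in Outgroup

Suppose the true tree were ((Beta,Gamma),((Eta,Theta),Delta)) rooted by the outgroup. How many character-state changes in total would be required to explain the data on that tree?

8

Map each character onto ((Beta,Gamma),((Eta,Theta),Delta)) (rooted by Outgroup) and count the minimum state changes it requires (Fitch parsimony):
C1: 2; C2: 1; C3: 2; C4: 2; C5: 1.
Total tree length = 8.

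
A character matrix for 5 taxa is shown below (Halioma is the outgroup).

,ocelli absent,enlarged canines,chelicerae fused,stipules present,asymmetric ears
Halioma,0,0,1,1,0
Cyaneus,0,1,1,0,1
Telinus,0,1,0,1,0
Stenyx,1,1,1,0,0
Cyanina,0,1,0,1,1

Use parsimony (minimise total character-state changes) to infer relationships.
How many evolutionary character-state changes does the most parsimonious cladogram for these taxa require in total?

6

Character polarity is set by the outgroup: the derived state is whichever differs from the outgroup's state, so for chelicerae fused, stipules present the derived state is '0', and for the remaining characters it is '1'.
ocelli absent (derived state '1') is unique to Stenyx (autapomorphy; uninformative for grouping).
enlarged canines (derived state '1') is shared by all ingroup taxa — unites the whole ingroup.
Only Cyanina and Telinus show the derived state '0' for chelicerae fused, supporting them as a clade.
Only Cyaneus and Stenyx show the derived state '0' for stipules present, supporting them as a clade.
asymmetric ears (state '1') occurs in Cyaneus and Cyanina but conflicts with the nesting implied by the other characters — most parsimoniously interpreted as homoplasy.
Most parsimonious ingroup topology: ((Cyaneus,Stenyx),(Telinus,Cyanina)).
Changes per character on this tree: ocelli absent: 1; enlarged canines: 1; chelicerae fused: 1; stipules present: 1; asymmetric ears: 2.
Total = 6.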